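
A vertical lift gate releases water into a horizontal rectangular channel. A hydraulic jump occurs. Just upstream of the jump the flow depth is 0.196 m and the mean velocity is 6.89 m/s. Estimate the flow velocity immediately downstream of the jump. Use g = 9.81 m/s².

Fr₁ = V₁/√(g·y₁) = 6.89/√(9.81×0.196) = 4.97.
By Bélanger, y₂/y₁ = ½[√(1 + 8Fr₁²) − 1] = ½[√198.5 − 1] = 6.54.
y₂ = 6.54 × 0.196 = 1.28 m.
q = V₁·y₁ = 6.89 × 0.196 = 1.35 m²/s.
V₂ = q/y₂ = 1.35/1.28 = 1.05 m/s.

V₂ = 1.05 m/s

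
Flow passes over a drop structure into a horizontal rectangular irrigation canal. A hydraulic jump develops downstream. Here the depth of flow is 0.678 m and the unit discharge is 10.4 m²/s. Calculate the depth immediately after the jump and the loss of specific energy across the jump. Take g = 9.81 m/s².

y₂ = 5.37 m; ΔE = 7.11 m

V₁ = q/y₁ = 10.4/0.678 = 15.3 m/s. Fr₁ = V₁/√(g·y₁) = 15.3/√(9.81×0.678) = 5.95.
Bélanger equation: y₂/y₁ = ½[√(1 + 8Fr₁²) − 1] = ½[√284.0 − 1] = 7.93.
y₂ = 7.93 × 0.678 = 5.37 m.
V₂ = q/y₂ = 10.4/5.37 = 1.94 m/s. E₁ = y₁ + V₁²/2g = 12.7 m; E₂ = y₂ + V₂²/2g = 5.56 m. ΔE = E₁ − E₂ = 7.11 m.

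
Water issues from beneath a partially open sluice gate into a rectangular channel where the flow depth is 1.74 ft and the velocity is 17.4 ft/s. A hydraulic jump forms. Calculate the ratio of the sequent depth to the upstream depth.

y₂/y₁ = 2.83

Fr₁ = V₁/√(g·y₁) = 17.4/√(32.2×1.74) = 2.32.
From the momentum equation for a rectangular channel, y₂/y₁ = ½[√(1 + 8Fr₁²) − 1] = ½[√44.23 − 1] = 2.83.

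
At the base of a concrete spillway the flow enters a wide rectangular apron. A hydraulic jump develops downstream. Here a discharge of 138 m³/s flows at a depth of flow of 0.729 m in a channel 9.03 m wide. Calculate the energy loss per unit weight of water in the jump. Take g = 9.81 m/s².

q = Q/b = 138/9.03 = 15.3 m²/s; V₁ = q/y₁ = 21.0 m/s. Fr₁ = V₁/√(g·y₁) = 7.84.
By Bélanger, y₂/y₁ = ½[√(1 + 8Fr₁²) − 1] = ½[√492.6 − 1] = 10.6.
y₂ = 10.6 × 0.729 = 7.73 m.
V₂ = q/y₂ = 15.3/7.73 = 1.98 m/s. E₁ = y₁ + V₁²/2g = 23.1 m; E₂ = y₂ + V₂²/2g = 7.92 m. ΔE = E₁ − E₂ = 15.2 m.

ΔE = 15.2 m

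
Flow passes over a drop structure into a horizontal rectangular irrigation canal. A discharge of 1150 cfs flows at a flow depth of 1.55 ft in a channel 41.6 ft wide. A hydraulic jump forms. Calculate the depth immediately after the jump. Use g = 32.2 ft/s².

y₂ = 4.81 ft

q = Q/b = 1150/41.6 = 27.6 ft²/s; V₁ = q/y₁ = 17.8 ft/s. Fr₁ = V₁/√(g·y₁) = 2.52.
Bélanger equation: y₂/y₁ = ½[√(1 + 8Fr₁²) − 1] = ½[√51.99 − 1] = 3.11.
y₂ = 3.11 × 1.55 = 4.81 ft.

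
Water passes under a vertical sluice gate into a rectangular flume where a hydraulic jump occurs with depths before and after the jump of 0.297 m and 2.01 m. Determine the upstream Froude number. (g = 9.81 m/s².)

For a rectangular channel the momentum equation gives q² = ½·g·y₁·y₂·(y₁ + y₂) = ½×9.81×0.297×2.01×2.31 = 6.76.
q = √6.76 = 2.60 m²/s.
V₁ = q/y₁ = 8.75 m/s; Fr₁ = V₁/√(g·y₁) = 5.13.

Fr₁ = 5.13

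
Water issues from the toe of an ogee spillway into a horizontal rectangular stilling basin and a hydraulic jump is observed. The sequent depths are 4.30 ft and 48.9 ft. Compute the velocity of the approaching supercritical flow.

For a rectangular channel the momentum equation gives q² = ½·g·y₁·y₂·(y₁ + y₂) = ½×32.2×4.30×48.9×53.2 = 180100.
q = √180100 = 424 ft²/s.
V₁ = q/y₁ = 424/4.30 = 98.7 ft/s.

V₁ = 98.7 ft/s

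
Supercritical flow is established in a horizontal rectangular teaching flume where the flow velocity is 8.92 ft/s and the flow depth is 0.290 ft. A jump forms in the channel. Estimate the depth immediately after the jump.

y₂ = 1.06 ft

Fr₁ = V₁/√(g·y₁) = 8.92/√(32.2×0.290) = 2.92.
From the momentum equation for a rectangular channel, y₂/y₁ = ½[√(1 + 8Fr₁²) − 1] = ½[√69.17 − 1] = 3.66.
y₂ = 3.66 × 0.290 = 1.06 ft.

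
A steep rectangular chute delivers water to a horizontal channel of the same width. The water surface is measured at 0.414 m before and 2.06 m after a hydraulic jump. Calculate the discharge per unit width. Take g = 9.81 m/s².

For a rectangular channel the momentum equation gives q² = ½·g·y₁·y₂·(y₁ + y₂) = ½×9.81×0.414×2.06×2.47 = 10.3.
q = √10.3 = 3.22 m²/s.

q = 3.22 m²/s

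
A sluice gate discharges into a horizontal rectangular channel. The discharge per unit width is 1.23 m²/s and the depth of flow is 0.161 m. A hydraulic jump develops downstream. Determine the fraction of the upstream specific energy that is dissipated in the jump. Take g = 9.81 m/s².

ΔE/E₁ = 0.569 (56.9%)

V₁ = q/y₁ = 1.23/0.161 = 7.64 m/s. Fr₁ = V₁/√(g·y₁) = 7.64/√(9.81×0.161) = 6.08.
Conjugate-depth relation: y₂/y₁ = ½[√(1 + 8Fr₁²) − 1] = ½[√296.6 − 1] = 8.11.
y₂ = 8.11 × 0.161 = 1.31 m.
E₁ = y₁ + V₁²/2g = 3.14 m. ΔE = (y₂ − y₁)³/(4y₁y₂) = 1.78 m. ΔE/E₁ = 1.78/3.14 = 0.569.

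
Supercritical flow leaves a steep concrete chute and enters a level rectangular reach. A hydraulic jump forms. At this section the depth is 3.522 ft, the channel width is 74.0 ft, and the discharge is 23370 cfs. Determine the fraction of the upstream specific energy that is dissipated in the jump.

q = Q/b = 23370/74.0 = 315.8 ft²/s; V₁ = q/y₁ = 89.67 ft/s. Fr₁ = V₁/√(g·y₁) = 8.420.
Conjugate-depth relation: y₂/y₁ = ½[√(1 + 8Fr₁²) − 1] = ½[√568.18 − 1] = 11.42.
y₂ = 11.42 × 3.522 = 40.22 ft.
E₁ = y₁ + V₁²/2g = 128.4 ft. ΔE = (y₂ − y₁)³/(4y₁y₂) = 87.20 ft. ΔE/E₁ = 87.20/128.4 = 0.679.

ΔE/E₁ = 0.679 (67.9%)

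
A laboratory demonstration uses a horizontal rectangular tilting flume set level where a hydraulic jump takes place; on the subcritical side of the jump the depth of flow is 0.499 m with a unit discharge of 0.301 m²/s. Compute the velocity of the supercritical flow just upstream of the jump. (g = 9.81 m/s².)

V₂ = q/y₂ = 0.301/0.499 = 0.603 m/s; Fr₂ = V₂/√(g·y₂) = 0.273.
Since the conjugate-depth ratio holds either way, y₁/y₂ = ½[√(1 + 8Fr₂²) − 1] = ½[√1.595 − 1] = 0.131.
y₁ = 0.131 × 0.499 = 0.0656 m.
V₁ = q/y₁ = 0.301/0.0656 = 4.59 m/s.

V₁ = 4.59 m/s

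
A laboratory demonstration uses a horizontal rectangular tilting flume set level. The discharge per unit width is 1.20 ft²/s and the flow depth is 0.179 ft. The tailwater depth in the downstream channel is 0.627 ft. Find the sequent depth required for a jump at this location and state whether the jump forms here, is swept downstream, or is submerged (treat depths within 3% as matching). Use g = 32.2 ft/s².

V₁ = q/y₁ = 1.20/0.179 = 6.70 ft/s. Fr₁ = V₁/√(g·y₁) = 6.70/√(32.2×0.179) = 2.79.
Conjugate-depth relation: y₂/y₁ = ½[√(1 + 8Fr₁²) − 1] = ½[√63.38 − 1] = 3.48.
y₂ = 3.48 × 0.179 = 0.623 ft.
Tailwater y_tw = 0.627 ft: y_tw ≈ y₂, so the jump forms here.

y₂ = 0.623 ft; the jump forms here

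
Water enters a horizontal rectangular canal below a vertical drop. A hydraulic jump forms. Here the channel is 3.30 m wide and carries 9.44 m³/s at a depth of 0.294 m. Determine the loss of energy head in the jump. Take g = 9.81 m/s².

q = Q/b = 9.44/3.30 = 2.86 m²/s; V₁ = q/y₁ = 9.73 m/s. Fr₁ = V₁/√(g·y₁) = 5.73.
By Bélanger, y₂/y₁ = ½[√(1 + 8Fr₁²) − 1] = ½[√263.6 − 1] = 7.62.
y₂ = 7.62 × 0.294 = 2.24 m.
Head loss: ΔE = (y₂ − y₁)³/(4y₁y₂) = (2.24 − 0.294)³/(4×0.294×2.24) = 7.37/2.63 = 2.80 m.

ΔE = 2.80 m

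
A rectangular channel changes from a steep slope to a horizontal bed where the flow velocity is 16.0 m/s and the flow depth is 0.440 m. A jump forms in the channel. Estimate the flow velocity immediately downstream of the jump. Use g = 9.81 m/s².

Fr₁ = V₁/√(g·y₁) = 16.0/√(9.81×0.440) = 7.70.
By Bélanger, y₂/y₁ = ½[√(1 + 8Fr₁²) − 1] = ½[√475.5 − 1] = 10.4.
y₂ = 10.4 × 0.440 = 4.58 m.
q = V₁·y₁ = 16.0 × 0.440 = 7.04 m²/s.
V₂ = q/y₂ = 7.04/4.58 = 1.54 m/s.

V₂ = 1.54 m/s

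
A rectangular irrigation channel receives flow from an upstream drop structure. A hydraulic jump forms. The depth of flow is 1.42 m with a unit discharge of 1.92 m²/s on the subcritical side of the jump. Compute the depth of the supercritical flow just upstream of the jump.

V₂ = q/y₂ = 1.92/1.42 = 1.35 m/s; Fr₂ = V₂/√(g·y₂) = 0.362.
The Bélanger relation is symmetric: y₁/y₂ = ½[√(1 + 8Fr₂²) − 1] = ½[√2.050 − 1] = 0.216.
y₁ = 0.216 × 1.42 = 0.307 m.

y₁ = 0.307 m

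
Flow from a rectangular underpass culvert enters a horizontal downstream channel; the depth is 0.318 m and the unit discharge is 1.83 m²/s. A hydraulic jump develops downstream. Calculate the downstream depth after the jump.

y₂ = 1.31 m

V₁ = q/y₁ = 1.83/0.318 = 5.75 m/s. Fr₁ = V₁/√(g·y₁) = 5.75/√(9.81×0.318) = 3.26.
Bélanger equation: y₂/y₁ = ½[√(1 + 8Fr₁²) − 1] = ½[√85.93 − 1] = 4.13.
y₂ = 4.13 × 0.318 = 1.31 m.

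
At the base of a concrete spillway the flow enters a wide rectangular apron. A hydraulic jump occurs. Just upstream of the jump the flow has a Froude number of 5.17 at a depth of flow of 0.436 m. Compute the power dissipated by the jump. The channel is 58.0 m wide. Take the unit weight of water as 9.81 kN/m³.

P = 8384 kW

Fr₁ = 5.17 (given).
From the momentum equation for a rectangular channel, y₂/y₁ = ½[√(1 + 8Fr₁²) − 1] = ½[√214.8 − 1] = 6.83.
y₂ = 6.83 × 0.436 = 2.98 m.
Head loss: ΔE = (y₂ − y₁)³/(4y₁y₂) = (2.98 − 0.436)³/(4×0.436×2.98) = 16.4/5.19 = 3.16 m.
V₁ = Fr₁·√(g·y₁) = 5.17×√(9.81×0.436) = 10.7 m/s; q = V₁·y₁ = 4.66 m²/s. Q = q·b = 4.66 × 58.0 = 270 m³/s. P = γ·Q·ΔE = 9.81 × 270 × 3.16 = 8384 kW.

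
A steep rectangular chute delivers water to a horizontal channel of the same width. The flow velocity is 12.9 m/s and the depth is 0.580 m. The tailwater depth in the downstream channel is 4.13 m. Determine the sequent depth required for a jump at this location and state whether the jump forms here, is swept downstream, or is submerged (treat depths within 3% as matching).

y₂ = 4.16 m; the jump forms here

Fr₁ = V₁/√(g·y₁) = 12.9/√(9.81×0.580) = 5.41.
Bélanger equation: y₂/y₁ = ½[√(1 + 8Fr₁²) − 1] = ½[√235.0 − 1] = 7.16.
y₂ = 7.16 × 0.580 = 4.16 m.
Tailwater y_tw = 4.13 m: y_tw ≈ y₂, so the jump forms here.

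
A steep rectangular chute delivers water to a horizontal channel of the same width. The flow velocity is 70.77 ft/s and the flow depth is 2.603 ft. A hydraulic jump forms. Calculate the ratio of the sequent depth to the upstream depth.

Fr₁ = V₁/√(g·y₁) = 70.77/√(32.2×2.603) = 7.730.
By Bélanger, y₂/y₁ = ½[√(1 + 8Fr₁²) − 1] = ½[√479.03 − 1] = 10.44.

y₂/y₁ = 10.44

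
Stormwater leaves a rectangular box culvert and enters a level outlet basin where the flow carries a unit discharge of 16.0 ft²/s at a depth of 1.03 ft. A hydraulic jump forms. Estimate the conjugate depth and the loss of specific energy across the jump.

V₁ = q/y₁ = 16.0/1.03 = 15.5 ft/s. Fr₁ = V₁/√(g·y₁) = 15.5/√(32.2×1.03) = 2.70.
Sequent-depth ratio: y₂/y₁ = ½[√(1 + 8Fr₁²) − 1] = ½[√59.21 − 1] = 3.35.
y₂ = 3.35 × 1.03 = 3.45 ft.
Head loss: ΔE = (y₂ − y₁)³/(4y₁y₂) = (3.45 − 1.03)³/(4×1.03×3.45) = 14.1/14.2 = 0.995 ft.

y₂ = 3.45 ft; ΔE = 0.995 ft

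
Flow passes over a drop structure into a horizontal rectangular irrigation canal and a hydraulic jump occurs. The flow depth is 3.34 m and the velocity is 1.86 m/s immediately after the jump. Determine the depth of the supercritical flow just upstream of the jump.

y₁ = 0.598 m

Fr₂ = V₂/√(g·y₂) = 1.86/√(9.81×3.34) = 0.325.
From the momentum equation (using Fr₂), y₁/y₂ = ½[√(1 + 8Fr₂²) − 1] = ½[√1.845 − 1] = 0.179.
y₁ = 0.179 × 3.34 = 0.598 m.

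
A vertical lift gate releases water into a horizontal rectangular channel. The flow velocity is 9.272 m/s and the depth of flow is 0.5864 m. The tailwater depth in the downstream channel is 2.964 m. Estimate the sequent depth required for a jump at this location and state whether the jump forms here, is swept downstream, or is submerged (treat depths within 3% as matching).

Fr₁ = V₁/√(g·y₁) = 9.272/√(9.81×0.5864) = 3.866.
Sequent-depth ratio: y₂/y₁ = ½[√(1 + 8Fr₁²) − 1] = ½[√120.56 − 1] = 4.990.
y₂ = 4.990 × 0.5864 = 2.926 m.
Tailwater y_tw = 2.964 m: y_tw ≈ y₂, so the jump forms here.

y₂ = 2.926 m; the jump forms here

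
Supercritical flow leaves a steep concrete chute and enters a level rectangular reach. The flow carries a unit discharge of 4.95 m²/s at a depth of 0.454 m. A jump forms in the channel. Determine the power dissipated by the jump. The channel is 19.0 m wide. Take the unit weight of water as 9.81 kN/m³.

V₁ = q/y₁ = 4.95/0.454 = 10.9 m/s. Fr₁ = V₁/√(g·y₁) = 10.9/√(9.81×0.454) = 5.17.
From the momentum equation for a rectangular channel, y₂/y₁ = ½[√(1 + 8Fr₁²) − 1] = ½[√214.5 − 1] = 6.82.
y₂ = 6.82 × 0.454 = 3.10 m.
Head loss: ΔE = (y₂ − y₁)³/(4y₁y₂) = (3.10 − 0.454)³/(4×0.454×3.10) = 18.5/5.63 = 3.28 m.
Q = q·b = 4.95 × 19.0 = 94.0 m³/s. P = γ·Q·ΔE = 9.81 × 94.0 × 3.28 = 3031 kW.

P = 3031 kW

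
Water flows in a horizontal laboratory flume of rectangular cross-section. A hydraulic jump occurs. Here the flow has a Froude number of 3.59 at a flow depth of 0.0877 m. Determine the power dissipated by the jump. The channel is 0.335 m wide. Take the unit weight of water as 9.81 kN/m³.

Fr₁ = 3.59 (given).
Sequent-depth ratio: y₂/y₁ = ½[√(1 + 8Fr₁²) − 1] = ½[√104.1 − 1] = 4.60.
y₂ = 4.60 × 0.0877 = 0.404 m.
V₁ = Fr₁·√(g·y₁) = 3.59×√(9.81×0.0877) = 3.33 m/s; q = V₁·y₁ = 0.292 m²/s. V₂ = q/y₂ = 0.292/0.404 = 0.724 m/s. E₁ = y₁ + V₁²/2g = 0.653 m; E₂ = y₂ + V₂²/2g = 0.430 m. ΔE = E₁ − E₂ = 0.223 m.
Q = q·b = 0.292 × 0.335 = 0.0978 m³/s. P = γ·Q·ΔE = 9.81 × 0.0978 × 0.223 = 0.214 kW.

P = 0.214 kW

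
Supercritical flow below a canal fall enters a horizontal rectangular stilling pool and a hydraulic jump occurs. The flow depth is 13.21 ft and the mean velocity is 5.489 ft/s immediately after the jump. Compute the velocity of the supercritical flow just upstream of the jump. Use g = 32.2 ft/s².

Fr₂ = V₂/√(g·y₂) = 5.489/√(32.2×13.21) = 0.2661.
Since the conjugate-depth ratio holds either way, y₁/y₂ = ½[√(1 + 8Fr₂²) − 1] = ½[√1.5667 − 1] = 0.1258.
y₁ = 0.1258 × 13.21 = 1.662 ft.
V₁ = q/y₁ = 72.51/1.662 = 43.62 ft/s.

V₁ = 43.62 ft/s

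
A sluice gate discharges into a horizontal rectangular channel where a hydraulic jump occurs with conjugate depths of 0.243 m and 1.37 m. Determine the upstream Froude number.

Fr₁ = 4.33

For a rectangular channel the momentum equation gives q² = ½·g·y₁·y₂·(y₁ + y₂) = ½×9.81×0.243×1.37×1.61 = 2.63.
q = √2.63 = 1.62 m²/s.
V₁ = q/y₁ = 6.68 m/s; Fr₁ = V₁/√(g·y₁) = 4.33.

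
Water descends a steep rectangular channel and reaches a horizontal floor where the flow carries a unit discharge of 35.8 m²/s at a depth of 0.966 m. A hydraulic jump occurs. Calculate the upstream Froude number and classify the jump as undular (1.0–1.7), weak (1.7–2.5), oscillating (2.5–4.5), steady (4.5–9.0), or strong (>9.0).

Fr₁ = 12.0; strong jump

V₁ = q/y₁ = 35.8/0.966 = 37.1 m/s. Fr₁ = V₁/√(g·y₁) = 37.1/√(9.81×0.966) = 12.0.
Fr₁ = 12.0 lies in the strong range.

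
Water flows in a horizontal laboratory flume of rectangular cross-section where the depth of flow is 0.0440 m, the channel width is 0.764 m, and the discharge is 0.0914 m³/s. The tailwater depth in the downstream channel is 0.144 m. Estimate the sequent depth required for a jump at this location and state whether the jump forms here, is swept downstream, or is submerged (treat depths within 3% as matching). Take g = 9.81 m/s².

q = Q/b = 0.0914/0.764 = 0.120 m²/s; V₁ = q/y₁ = 2.72 m/s. Fr₁ = V₁/√(g·y₁) = 4.14.
From the momentum equation for a rectangular channel, y₂/y₁ = ½[√(1 + 8Fr₁²) − 1] = ½[√138.0 − 1] = 5.37.
y₂ = 5.37 × 0.0440 = 0.236 m.
Tailwater y_tw = 0.144 m: y_tw < y₂, so the jump is swept downstream.

y₂ = 0.236 m; the jump is swept downstream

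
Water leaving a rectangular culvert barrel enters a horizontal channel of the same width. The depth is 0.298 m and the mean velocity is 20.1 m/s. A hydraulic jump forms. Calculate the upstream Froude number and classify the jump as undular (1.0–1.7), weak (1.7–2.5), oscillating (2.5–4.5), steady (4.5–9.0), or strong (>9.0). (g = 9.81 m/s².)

Fr₁ = V₁/√(g·y₁) = 20.1/√(9.81×0.298) = 11.8.
Fr₁ = 11.8 lies in the strong range.

Fr₁ = 11.8; strong jump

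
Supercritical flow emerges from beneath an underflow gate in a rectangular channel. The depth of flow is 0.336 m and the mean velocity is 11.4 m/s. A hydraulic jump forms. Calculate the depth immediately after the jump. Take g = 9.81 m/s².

y₂ = 2.82 m

Fr₁ = V₁/√(g·y₁) = 11.4/√(9.81×0.336) = 6.28.
Conjugate-depth relation: y₂/y₁ = ½[√(1 + 8Fr₁²) − 1] = ½[√316.4 − 1] = 8.39.
y₂ = 8.39 × 0.336 = 2.82 m.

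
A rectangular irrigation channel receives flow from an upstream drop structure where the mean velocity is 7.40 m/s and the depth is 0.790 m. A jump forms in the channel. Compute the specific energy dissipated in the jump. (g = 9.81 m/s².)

Fr₁ = V₁/√(g·y₁) = 7.40/√(9.81×0.790) = 2.66.
By Bélanger, y₂/y₁ = ½[√(1 + 8Fr₁²) − 1] = ½[√57.53 − 1] = 3.29.
y₂ = 3.29 × 0.790 = 2.60 m.
q = V₁·y₁ = 7.40 × 0.790 = 5.85 m²/s. V₂ = q/y₂ = 5.85/2.60 = 2.25 m/s. E₁ = y₁ + V₁²/2g = 3.58 m; E₂ = y₂ + V₂²/2g = 2.86 m. ΔE = E₁ − E₂ = 0.723 m.

ΔE = 0.723 m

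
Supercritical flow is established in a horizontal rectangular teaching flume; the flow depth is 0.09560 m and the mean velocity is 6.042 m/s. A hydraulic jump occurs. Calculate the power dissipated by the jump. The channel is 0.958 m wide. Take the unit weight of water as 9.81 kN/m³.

P = 6.147 kW

Fr₁ = V₁/√(g·y₁) = 6.042/√(9.81×0.09560) = 6.239.
Conjugate-depth relation: y₂/y₁ = ½[√(1 + 8Fr₁²) − 1] = ½[√312.40 − 1] = 8.337.
y₂ = 8.337 × 0.09560 = 0.7971 m.
q = V₁·y₁ = 6.042 × 0.09560 = 0.5776 m²/s. V₂ = q/y₂ = 0.5776/0.7971 = 0.7247 m/s. E₁ = y₁ + V₁²/2g = 1.956 m; E₂ = y₂ + V₂²/2g = 0.8238 m. ΔE = E₁ − E₂ = 1.132 m.
Q = q·b = 0.5776 × 0.958 = 0.5534 m³/s. P = γ·Q·ΔE = 9.81 × 0.5534 × 1.132 = 6.147 kW.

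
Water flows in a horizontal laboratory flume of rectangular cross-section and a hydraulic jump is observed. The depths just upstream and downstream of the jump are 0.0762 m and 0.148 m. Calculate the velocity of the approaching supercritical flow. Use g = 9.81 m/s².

For a rectangular channel the momentum equation gives q² = ½·g·y₁·y₂·(y₁ + y₂) = ½×9.81×0.0762×0.148×0.224 = 0.0124.
q = √0.0124 = 0.111 m²/s.
V₁ = q/y₁ = 0.111/0.0762 = 1.46 m/s.

V₁ = 1.46 m/s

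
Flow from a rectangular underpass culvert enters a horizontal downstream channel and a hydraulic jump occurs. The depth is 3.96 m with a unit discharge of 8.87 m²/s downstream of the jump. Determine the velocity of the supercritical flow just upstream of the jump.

V₂ = q/y₂ = 8.87/3.96 = 2.24 m/s; Fr₂ = V₂/√(g·y₂) = 0.359.
Applying the sequent-depth relation in reverse, y₁/y₂ = ½[√(1 + 8Fr₂²) − 1] = ½[√2.033 − 1] = 0.213.
y₁ = 0.213 × 3.96 = 0.843 m.
V₁ = q/y₁ = 8.87/0.843 = 10.5 m/s.

V₁ = 10.5 m/s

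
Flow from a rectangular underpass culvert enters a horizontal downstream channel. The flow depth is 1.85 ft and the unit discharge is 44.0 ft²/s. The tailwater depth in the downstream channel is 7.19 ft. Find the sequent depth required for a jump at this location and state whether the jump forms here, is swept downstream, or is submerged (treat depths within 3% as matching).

V₁ = q/y₁ = 44.0/1.85 = 23.8 ft/s. Fr₁ = V₁/√(g·y₁) = 23.8/√(32.2×1.85) = 3.08.
Conjugate-depth relation: y₂/y₁ = ½[√(1 + 8Fr₁²) − 1] = ½[√76.97 − 1] = 3.89.
y₂ = 3.89 × 1.85 = 7.19 ft.
Tailwater y_tw = 7.19 ft: y_tw ≈ y₂, so the jump forms here.

y₂ = 7.19 ft; the jump forms here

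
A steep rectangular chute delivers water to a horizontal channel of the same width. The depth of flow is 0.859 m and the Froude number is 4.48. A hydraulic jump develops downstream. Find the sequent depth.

Fr₁ = 4.48 (given).
Bélanger equation: y₂/y₁ = ½[√(1 + 8Fr₁²) − 1] = ½[√161.6 − 1] = 5.86.
y₂ = 5.86 × 0.859 = 5.03 m.

y₂ = 5.03 m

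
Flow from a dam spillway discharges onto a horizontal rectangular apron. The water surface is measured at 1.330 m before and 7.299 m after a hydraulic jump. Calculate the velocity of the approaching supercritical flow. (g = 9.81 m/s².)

For a rectangular channel the momentum equation gives q² = ½·g·y₁·y₂·(y₁ + y₂) = ½×9.81×1.330×7.299×8.629 = 410.9.
q = √410.9 = 20.27 m²/s.
V₁ = q/y₁ = 20.27/1.330 = 15.24 m/s.

V₁ = 15.24 m/s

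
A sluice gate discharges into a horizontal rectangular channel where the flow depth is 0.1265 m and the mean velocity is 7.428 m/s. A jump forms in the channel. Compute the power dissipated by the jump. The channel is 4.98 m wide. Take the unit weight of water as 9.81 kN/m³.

P = 81.35 kW

Fr₁ = V₁/√(g·y₁) = 7.428/√(9.81×0.1265) = 6.668.
From the momentum equation for a rectangular channel, y₂/y₁ = ½[√(1 + 8Fr₁²) − 1] = ½[√356.69 − 1] = 8.943.
y₂ = 8.943 × 0.1265 = 1.131 m.
Head loss: ΔE = (y₂ − y₁)³/(4y₁y₂) = (1.131 − 0.1265)³/(4×0.1265×1.131) = 1.014/0.5724 = 1.772 m.
q = V₁·y₁ = 7.428 × 0.1265 = 0.9396 m²/s. Q = q·b = 0.9396 × 4.98 = 4.679 m³/s. P = γ·Q·ΔE = 9.81 × 4.679 × 1.772 = 81.35 kW.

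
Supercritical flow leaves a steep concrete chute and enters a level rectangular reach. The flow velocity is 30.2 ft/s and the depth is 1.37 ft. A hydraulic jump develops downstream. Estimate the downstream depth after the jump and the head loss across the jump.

y₂ = 8.15 ft; ΔE = 6.98 ft

Fr₁ = V₁/√(g·y₁) = 30.2/√(32.2×1.37) = 4.55.
By Bélanger, y₂/y₁ = ½[√(1 + 8Fr₁²) − 1] = ½[√166.4 − 1] = 5.95.
y₂ = 5.95 × 1.37 = 8.15 ft.
Head loss: ΔE = (y₂ − y₁)³/(4y₁y₂) = (8.15 − 1.37)³/(4×1.37×8.15) = 312/44.7 = 6.98 ft.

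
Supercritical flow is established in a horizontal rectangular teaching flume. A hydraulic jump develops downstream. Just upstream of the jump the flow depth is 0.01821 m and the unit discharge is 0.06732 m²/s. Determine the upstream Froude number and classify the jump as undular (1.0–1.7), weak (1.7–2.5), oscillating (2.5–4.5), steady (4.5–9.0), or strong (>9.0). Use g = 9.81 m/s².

V₁ = q/y₁ = 0.06732/0.01821 = 3.697 m/s. Fr₁ = V₁/√(g·y₁) = 3.697/√(9.81×0.01821) = 8.747.
Fr₁ = 8.747 lies in the steady range.

Fr₁ = 8.747; steady jump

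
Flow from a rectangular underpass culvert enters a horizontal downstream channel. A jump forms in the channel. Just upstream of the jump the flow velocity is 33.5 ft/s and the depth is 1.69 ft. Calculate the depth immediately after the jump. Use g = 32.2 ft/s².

Fr₁ = V₁/√(g·y₁) = 33.5/√(32.2×1.69) = 4.54.
Sequent-depth ratio: y₂/y₁ = ½[√(1 + 8Fr₁²) − 1] = ½[√166.0 − 1] = 5.94.
y₂ = 5.94 × 1.69 = 10.0 ft.

y₂ = 10.0 ft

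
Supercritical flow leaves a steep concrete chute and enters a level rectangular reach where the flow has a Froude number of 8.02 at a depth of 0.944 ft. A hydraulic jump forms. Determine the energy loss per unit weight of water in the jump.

Fr₁ = 8.02 (given).
From the momentum equation for a rectangular channel, y₂/y₁ = ½[√(1 + 8Fr₁²) − 1] = ½[√515.6 − 1] = 10.9.
y₂ = 10.9 × 0.944 = 10.2 ft.
Head loss: ΔE = (y₂ − y₁)³/(4y₁y₂) = (10.2 − 0.944)³/(4×0.944×10.2) = 805/38.7 = 20.8 ft.

ΔE = 20.8 ft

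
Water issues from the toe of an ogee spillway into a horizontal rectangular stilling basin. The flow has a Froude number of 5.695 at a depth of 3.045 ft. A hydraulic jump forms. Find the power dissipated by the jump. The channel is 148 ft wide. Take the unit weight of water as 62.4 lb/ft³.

P = 82212 hp

Fr₁ = 5.695 (given).
From the momentum equation for a rectangular channel, y₂/y₁ = ½[√(1 + 8Fr₁²) − 1] = ½[√260.46 − 1] = 7.569.
y₂ = 7.569 × 3.045 = 23.05 ft.
V₁ = Fr₁·√(g·y₁) = 5.695×√(32.2×3.045) = 56.39 ft/s; q = V₁·y₁ = 171.7 ft²/s. V₂ = q/y₂ = 171.7/23.05 = 7.450 ft/s. E₁ = y₁ + V₁²/2g = 52.42 ft; E₂ = y₂ + V₂²/2g = 23.91 ft. ΔE = E₁ − E₂ = 28.51 ft.
Q = q·b = 171.7 × 148 = 25413 cfs. P = γ·Q·ΔE/550 = 62.4 × 25413 × 28.51 / 550 = 82212 hp.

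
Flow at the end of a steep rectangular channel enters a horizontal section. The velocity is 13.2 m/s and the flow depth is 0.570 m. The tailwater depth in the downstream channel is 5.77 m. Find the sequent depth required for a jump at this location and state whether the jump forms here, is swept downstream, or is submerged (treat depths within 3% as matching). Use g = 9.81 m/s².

Fr₁ = V₁/√(g·y₁) = 13.2/√(9.81×0.570) = 5.58.
From the momentum equation for a rectangular channel, y₂/y₁ = ½[√(1 + 8Fr₁²) − 1] = ½[√250.3 − 1] = 7.41.
y₂ = 7.41 × 0.570 = 4.22 m.
Tailwater y_tw = 5.77 m: y_tw > y₂, so the jump is submerged.

y₂ = 4.22 m; the jump is submerged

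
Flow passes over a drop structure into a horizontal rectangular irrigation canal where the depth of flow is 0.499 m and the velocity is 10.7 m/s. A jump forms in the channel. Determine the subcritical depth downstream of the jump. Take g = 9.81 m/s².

y₂ = 3.17 m

Fr₁ = V₁/√(g·y₁) = 10.7/√(9.81×0.499) = 4.84.
From the momentum equation for a rectangular channel, y₂/y₁ = ½[√(1 + 8Fr₁²) − 1] = ½[√188.1 − 1] = 6.36.
y₂ = 6.36 × 0.499 = 3.17 m.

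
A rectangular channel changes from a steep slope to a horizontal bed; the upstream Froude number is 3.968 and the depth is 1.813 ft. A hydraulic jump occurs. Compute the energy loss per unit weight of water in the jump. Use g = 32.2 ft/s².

ΔE = 6.237 ft

Fr₁ = 3.968 (given).
By Bélanger, y₂/y₁ = ½[√(1 + 8Fr₁²) − 1] = ½[√126.96 − 1] = 5.134.
y₂ = 5.134 × 1.813 = 9.308 ft.
V₁ = Fr₁·√(g·y₁) = 3.968×√(32.2×1.813) = 30.32 ft/s; q = V₁·y₁ = 54.97 ft²/s. V₂ = q/y₂ = 54.97/9.308 = 5.906 ft/s. E₁ = y₁ + V₁²/2g = 16.09 ft; E₂ = y₂ + V₂²/2g = 9.849 ft. ΔE = E₁ − E₂ = 6.237 ft.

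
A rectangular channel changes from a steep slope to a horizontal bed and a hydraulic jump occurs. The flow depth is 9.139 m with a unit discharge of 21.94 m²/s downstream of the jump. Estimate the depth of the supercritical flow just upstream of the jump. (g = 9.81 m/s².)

V₂ = q/y₂ = 21.94/9.139 = 2.401 m/s; Fr₂ = V₂/√(g·y₂) = 0.2535.
The Bélanger relation is symmetric: y₁/y₂ = ½[√(1 + 8Fr₂²) − 1] = ½[√1.5143 − 1] = 0.1153.
y₁ = 0.1153 × 9.139 = 1.054 m.

y₁ = 1.054 m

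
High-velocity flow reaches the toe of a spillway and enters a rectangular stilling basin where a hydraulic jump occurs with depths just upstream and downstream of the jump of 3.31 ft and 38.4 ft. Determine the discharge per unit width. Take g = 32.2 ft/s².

For a rectangular channel the momentum equation gives q² = ½·g·y₁·y₂·(y₁ + y₂) = ½×32.2×3.31×38.4×41.7 = 85354.
q = √85354 = 292 ft²/s.

q = 292 ft²/s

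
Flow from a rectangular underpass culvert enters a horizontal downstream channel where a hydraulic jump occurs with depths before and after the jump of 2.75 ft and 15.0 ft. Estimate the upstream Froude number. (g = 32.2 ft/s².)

Fr₁ = 4.20

For a rectangular channel the momentum equation gives q² = ½·g·y₁·y₂·(y₁ + y₂) = ½×32.2×2.75×15.0×17.8 = 11788.
q = √11788 = 109 ft²/s.
V₁ = q/y₁ = 39.5 ft/s; Fr₁ = V₁/√(g·y₁) = 4.20.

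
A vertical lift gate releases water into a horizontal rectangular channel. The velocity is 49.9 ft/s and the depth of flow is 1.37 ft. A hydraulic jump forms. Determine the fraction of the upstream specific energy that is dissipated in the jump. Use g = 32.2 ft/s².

Fr₁ = V₁/√(g·y₁) = 49.9/√(32.2×1.37) = 7.51.
Bélanger equation: y₂/y₁ = ½[√(1 + 8Fr₁²) − 1] = ½[√452.6 − 1] = 10.1.
y₂ = 10.1 × 1.37 = 13.9 ft.
E₁ = y₁ + V₁²/2g = 40.0 ft. ΔE = (y₂ − y₁)³/(4y₁y₂) = 25.8 ft. ΔE/E₁ = 25.8/40.0 = 0.644.

ΔE/E₁ = 0.644 (64.4%)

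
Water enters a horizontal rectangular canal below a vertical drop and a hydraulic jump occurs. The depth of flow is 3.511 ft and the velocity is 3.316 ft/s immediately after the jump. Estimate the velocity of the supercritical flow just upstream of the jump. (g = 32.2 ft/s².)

V₁ = 19.89 ft/s

Fr₂ = V₂/√(g·y₂) = 3.316/√(32.2×3.511) = 0.3119.
Since the conjugate-depth ratio holds either way, y₁/y₂ = ½[√(1 + 8Fr₂²) − 1] = ½[√1.7781 − 1] = 0.1667.
y₁ = 0.1667 × 3.511 = 0.5854 ft.
V₁ = q/y₁ = 11.64/0.5854 = 19.89 ft/s.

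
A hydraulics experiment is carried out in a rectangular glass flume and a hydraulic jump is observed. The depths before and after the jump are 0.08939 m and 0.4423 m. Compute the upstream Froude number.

For a rectangular channel the momentum equation gives q² = ½·g·y₁·y₂·(y₁ + y₂) = ½×9.81×0.08939×0.4423×0.5317 = 0.1031.
q = √0.1031 = 0.3211 m²/s.
V₁ = q/y₁ = 3.592 m/s; Fr₁ = V₁/√(g·y₁) = 3.836.

Fr₁ = 3.836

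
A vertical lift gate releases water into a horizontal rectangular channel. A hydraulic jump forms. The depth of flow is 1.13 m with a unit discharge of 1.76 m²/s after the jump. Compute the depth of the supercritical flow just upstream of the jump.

V₂ = q/y₂ = 1.76/1.13 = 1.56 m/s; Fr₂ = V₂/√(g·y₂) = 0.468.
From the momentum equation (using Fr₂), y₁/y₂ = ½[√(1 + 8Fr₂²) − 1] = ½[√2.751 − 1] = 0.329.
y₁ = 0.329 × 1.13 = 0.372 m.

y₁ = 0.372 m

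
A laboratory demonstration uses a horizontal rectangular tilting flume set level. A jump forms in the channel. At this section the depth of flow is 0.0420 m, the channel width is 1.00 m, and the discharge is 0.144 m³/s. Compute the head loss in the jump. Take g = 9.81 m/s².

q = Q/b = 0.144/1.00 = 0.144 m²/s; V₁ = q/y₁ = 3.43 m/s. Fr₁ = V₁/√(g·y₁) = 5.34.
Bélanger equation: y₂/y₁ = ½[√(1 + 8Fr₁²) − 1] = ½[√229.2 − 1] = 7.07.
y₂ = 7.07 × 0.0420 = 0.297 m.
V₂ = q/y₂ = 0.144/0.297 = 0.485 m/s. E₁ = y₁ + V₁²/2g = 0.641 m; E₂ = y₂ + V₂²/2g = 0.309 m. ΔE = E₁ − E₂ = 0.332 m.

ΔE = 0.332 m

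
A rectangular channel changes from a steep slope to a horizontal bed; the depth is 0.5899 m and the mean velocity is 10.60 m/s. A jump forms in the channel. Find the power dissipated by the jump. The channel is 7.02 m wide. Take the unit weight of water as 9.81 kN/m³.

Fr₁ = V₁/√(g·y₁) = 10.60/√(9.81×0.5899) = 4.406.
Bélanger equation: y₂/y₁ = ½[√(1 + 8Fr₁²) − 1] = ½[√156.33 − 1] = 5.752.
y₂ = 5.752 × 0.5899 = 3.393 m.
Head loss: ΔE = (y₂ − y₁)³/(4y₁y₂) = (3.393 − 0.5899)³/(4×0.5899×3.393) = 22.02/8.006 = 2.751 m.
q = V₁·y₁ = 10.60 × 0.5899 = 6.253 m²/s. Q = q·b = 6.253 × 7.02 = 43.90 m³/s. P = γ·Q·ΔE = 9.81 × 43.90 × 2.751 = 1185 kW.

P = 1185 kW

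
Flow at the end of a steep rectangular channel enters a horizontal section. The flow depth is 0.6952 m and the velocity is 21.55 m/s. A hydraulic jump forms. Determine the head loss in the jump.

ΔE = 16.40 m

Fr₁ = V₁/√(g·y₁) = 21.55/√(9.81×0.6952) = 8.252.
By Bélanger, y₂/y₁ = ½[√(1 + 8Fr₁²) − 1] = ½[√545.76 − 1] = 11.18.
y₂ = 11.18 × 0.6952 = 7.773 m.
q = V₁·y₁ = 21.55 × 0.6952 = 14.98 m²/s. V₂ = q/y₂ = 14.98/7.773 = 1.927 m/s. E₁ = y₁ + V₁²/2g = 24.37 m; E₂ = y₂ + V₂²/2g = 7.962 m. ΔE = E₁ − E₂ = 16.40 m.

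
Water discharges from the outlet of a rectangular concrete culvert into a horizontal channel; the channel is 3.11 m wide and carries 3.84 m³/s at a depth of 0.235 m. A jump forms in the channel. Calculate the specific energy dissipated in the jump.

ΔE = 0.531 m

q = Q/b = 3.84/3.11 = 1.23 m²/s; V₁ = q/y₁ = 5.25 m/s. Fr₁ = V₁/√(g·y₁) = 3.46.
Bélanger equation: y₂/y₁ = ½[√(1 + 8Fr₁²) − 1] = ½[√96.80 − 1] = 4.42.
y₂ = 4.42 × 0.235 = 1.04 m.
V₂ = q/y₂ = 1.23/1.04 = 1.19 m/s. E₁ = y₁ + V₁²/2g = 1.64 m; E₂ = y₂ + V₂²/2g = 1.11 m. ΔE = E₁ − E₂ = 0.531 m.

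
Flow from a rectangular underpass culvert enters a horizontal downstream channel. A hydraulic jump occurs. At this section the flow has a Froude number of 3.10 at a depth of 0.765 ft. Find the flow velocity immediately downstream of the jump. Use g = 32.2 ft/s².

Fr₁ = 3.10 (given).
Bélanger equation: y₂/y₁ = ½[√(1 + 8Fr₁²) − 1] = ½[√77.88 − 1] = 3.91.
y₂ = 3.91 × 0.765 = 2.99 ft.
V₁ = Fr₁·√(g·y₁) = 3.10×√(32.2×0.765) = 15.4 ft/s; q = V₁·y₁ = 11.8 ft²/s.
V₂ = q/y₂ = 11.8/2.99 = 3.93 ft/s.

V₂ = 3.93 ft/s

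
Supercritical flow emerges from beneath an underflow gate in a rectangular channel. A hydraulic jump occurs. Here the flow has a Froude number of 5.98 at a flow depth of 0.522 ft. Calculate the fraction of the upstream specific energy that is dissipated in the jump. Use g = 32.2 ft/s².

ΔE/E₁ = 0.563 (56.3%)

Fr₁ = 5.98 (given).
Bélanger equation: y₂/y₁ = ½[√(1 + 8Fr₁²) − 1] = ½[√287.1 − 1] = 7.97.
y₂ = 7.97 × 0.522 = 4.16 ft.
E₁ = y₁(1 + Fr₁²/2) = 0.522×(1 + 5.98²/2) = 9.86 ft. ΔE = (y₂ − y₁)³/(4y₁y₂) = 5.55 ft. ΔE/E₁ = 5.55/9.86 = 0.563.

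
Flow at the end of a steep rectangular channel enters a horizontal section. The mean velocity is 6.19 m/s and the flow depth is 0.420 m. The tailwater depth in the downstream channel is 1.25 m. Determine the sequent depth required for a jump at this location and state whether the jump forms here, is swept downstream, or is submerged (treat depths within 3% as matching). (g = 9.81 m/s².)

Fr₁ = V₁/√(g·y₁) = 6.19/√(9.81×0.420) = 3.05.
From the momentum equation for a rectangular channel, y₂/y₁ = ½[√(1 + 8Fr₁²) − 1] = ½[√75.40 − 1] = 3.84.
y₂ = 3.84 × 0.420 = 1.61 m.
Tailwater y_tw = 1.25 m: y_tw < y₂, so the jump is swept downstream.

y₂ = 1.61 m; the jump is swept downstream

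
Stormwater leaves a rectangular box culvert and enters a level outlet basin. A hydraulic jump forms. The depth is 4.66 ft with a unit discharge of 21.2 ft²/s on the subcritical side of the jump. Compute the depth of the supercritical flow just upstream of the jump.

y₁ = 1.05 ft

V₂ = q/y₂ = 21.2/4.66 = 4.55 ft/s; Fr₂ = V₂/√(g·y₂) = 0.371.
Applying the sequent-depth relation in reverse, y₁/y₂ = ½[√(1 + 8Fr₂²) − 1] = ½[√2.103 − 1] = 0.225.
y₁ = 0.225 × 4.66 = 1.05 ft.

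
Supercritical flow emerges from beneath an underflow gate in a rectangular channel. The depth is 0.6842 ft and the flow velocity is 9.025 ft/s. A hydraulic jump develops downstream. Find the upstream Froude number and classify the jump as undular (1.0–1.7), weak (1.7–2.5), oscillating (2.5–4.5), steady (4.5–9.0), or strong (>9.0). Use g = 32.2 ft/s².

Fr₁ = V₁/√(g·y₁) = 9.025/√(32.2×0.6842) = 1.923.
Fr₁ = 1.923 lies in the weak range.

Fr₁ = 1.923; weak jump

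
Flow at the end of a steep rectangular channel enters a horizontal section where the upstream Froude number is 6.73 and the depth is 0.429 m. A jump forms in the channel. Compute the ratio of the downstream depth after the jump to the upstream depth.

y₂/y₁ = 9.03

Fr₁ = 6.73 (given).
Sequent-depth ratio: y₂/y₁ = ½[√(1 + 8Fr₁²) − 1] = ½[√363.3 − 1] = 9.03.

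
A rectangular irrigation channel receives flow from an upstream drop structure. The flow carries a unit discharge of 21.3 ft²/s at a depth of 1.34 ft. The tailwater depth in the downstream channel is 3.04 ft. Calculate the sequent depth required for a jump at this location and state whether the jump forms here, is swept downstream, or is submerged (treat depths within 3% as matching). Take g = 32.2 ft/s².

V₁ = q/y₁ = 21.3/1.34 = 15.9 ft/s. Fr₁ = V₁/√(g·y₁) = 15.9/√(32.2×1.34) = 2.42.
Bélanger equation: y₂/y₁ = ½[√(1 + 8Fr₁²) − 1] = ½[√47.85 − 1] = 2.96.
y₂ = 2.96 × 1.34 = 3.96 ft.
Tailwater y_tw = 3.04 ft: y_tw < y₂, so the jump is swept downstream.

y₂ = 3.96 ft; the jump is swept downstream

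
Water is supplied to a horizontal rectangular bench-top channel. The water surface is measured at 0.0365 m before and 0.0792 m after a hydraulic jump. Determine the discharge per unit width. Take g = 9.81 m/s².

For a rectangular channel the momentum equation gives q² = ½·g·y₁·y₂·(y₁ + y₂) = ½×9.81×0.0365×0.0792×0.116 = 0.00164.
q = √0.00164 = 0.0405 m²/s.

q = 0.0405 m²/s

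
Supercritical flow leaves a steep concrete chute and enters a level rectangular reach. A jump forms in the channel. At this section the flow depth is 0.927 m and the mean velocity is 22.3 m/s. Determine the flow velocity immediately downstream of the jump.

V₂ = 2.24 m/s

Fr₁ = V₁/√(g·y₁) = 22.3/√(9.81×0.927) = 7.39.
Sequent-depth ratio: y₂/y₁ = ½[√(1 + 8Fr₁²) − 1] = ½[√438.5 − 1] = 9.97.
y₂ = 9.97 × 0.927 = 9.24 m.
q = V₁·y₁ = 22.3 × 0.927 = 20.7 m²/s.
V₂ = q/y₂ = 20.7/9.24 = 2.24 m/s.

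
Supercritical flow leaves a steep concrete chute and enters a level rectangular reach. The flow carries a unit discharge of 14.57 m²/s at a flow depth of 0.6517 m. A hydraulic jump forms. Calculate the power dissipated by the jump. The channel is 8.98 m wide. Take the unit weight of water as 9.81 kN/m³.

P = 23259 kW

V₁ = q/y₁ = 14.57/0.6517 = 22.36 m/s. Fr₁ = V₁/√(g·y₁) = 22.36/√(9.81×0.6517) = 8.842.
Conjugate-depth relation: y₂/y₁ = ½[√(1 + 8Fr₁²) − 1] = ½[√626.46 − 1] = 12.01.
y₂ = 12.01 × 0.6517 = 7.830 m.
Head loss: ΔE = (y₂ − y₁)³/(4y₁y₂) = (7.830 − 0.6517)³/(4×0.6517×7.830) = 369.9/20.41 = 18.12 m.
Q = q·b = 14.57 × 8.98 = 130.8 m³/s. P = γ·Q·ΔE = 9.81 × 130.8 × 18.12 = 23259 kW.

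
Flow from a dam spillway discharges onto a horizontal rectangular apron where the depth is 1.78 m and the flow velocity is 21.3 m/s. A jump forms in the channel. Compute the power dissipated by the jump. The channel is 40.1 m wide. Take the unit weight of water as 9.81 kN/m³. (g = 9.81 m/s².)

P = 185249 kW

Fr₁ = V₁/√(g·y₁) = 21.3/√(9.81×1.78) = 5.10.
Sequent-depth ratio: y₂/y₁ = ½[√(1 + 8Fr₁²) − 1] = ½[√208.9 − 1] = 6.73.
y₂ = 6.73 × 1.78 = 12.0 m.
q = V₁·y₁ = 21.3 × 1.78 = 37.9 m²/s. V₂ = q/y₂ = 37.9/12.0 = 3.17 m/s. E₁ = y₁ + V₁²/2g = 24.9 m; E₂ = y₂ + V₂²/2g = 12.5 m. ΔE = E₁ − E₂ = 12.4 m.
Q = q·b = 37.9 × 40.1 = 1520 m³/s. P = γ·Q·ΔE = 9.81 × 1520 × 12.4 = 185249 kW.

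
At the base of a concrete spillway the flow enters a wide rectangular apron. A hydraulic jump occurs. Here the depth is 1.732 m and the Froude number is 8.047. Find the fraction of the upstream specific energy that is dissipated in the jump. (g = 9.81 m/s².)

Fr₁ = 8.047 (given).
From the momentum equation for a rectangular channel, y₂/y₁ = ½[√(1 + 8Fr₁²) − 1] = ½[√519.03 − 1] = 10.89.
y₂ = 10.89 × 1.732 = 18.86 m.
E₁ = y₁(1 + Fr₁²/2) = 1.732×(1 + 8.047²/2) = 57.81 m. ΔE = (y₂ − y₁)³/(4y₁y₂) = 38.47 m. ΔE/E₁ = 38.47/57.81 = 0.666.

ΔE/E₁ = 0.666 (66.6%)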